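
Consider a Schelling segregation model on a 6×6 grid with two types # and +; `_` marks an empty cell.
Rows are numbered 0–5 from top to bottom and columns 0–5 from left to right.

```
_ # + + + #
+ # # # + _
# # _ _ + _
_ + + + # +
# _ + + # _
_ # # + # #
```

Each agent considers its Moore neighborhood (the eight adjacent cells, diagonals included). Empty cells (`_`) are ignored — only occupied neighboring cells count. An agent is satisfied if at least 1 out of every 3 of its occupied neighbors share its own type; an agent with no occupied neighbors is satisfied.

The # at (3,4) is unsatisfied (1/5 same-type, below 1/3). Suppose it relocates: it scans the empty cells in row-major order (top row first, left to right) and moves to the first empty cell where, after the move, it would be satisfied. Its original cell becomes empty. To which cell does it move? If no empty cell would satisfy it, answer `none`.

Vacating (3,4). Empty cells in order:
  (0,0): 2/3 same-type → satisfied — stop here.

(0,0)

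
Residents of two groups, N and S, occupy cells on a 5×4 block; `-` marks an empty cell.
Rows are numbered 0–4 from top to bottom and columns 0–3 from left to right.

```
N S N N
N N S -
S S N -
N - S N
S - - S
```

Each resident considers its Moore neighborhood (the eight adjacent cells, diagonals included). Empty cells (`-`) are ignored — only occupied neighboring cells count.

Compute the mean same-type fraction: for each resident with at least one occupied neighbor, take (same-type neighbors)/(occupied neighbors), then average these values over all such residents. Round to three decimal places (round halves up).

0.367

(0,0)N 2/3
(0,1)S 1/5
(0,2)N 2/4
(0,3)N 1/2
(1,0)N 2/5
(1,1)N 4/8
(1,2)S 2/6
(2,0)S 1/4
(2,1)S 3/7
(2,2)N 2/5
(3,0)N 0/3
(3,2)S 2/4
(3,3)N 1/3
(4,0)S 0/1
(4,3)S 1/2
Sum over 15 residents: 2/3 + 1/5 + 2/4 + 1/2 + 2/5 + 4/8 + 2/6 + 1/4 + 3/7 + 2/5 + 0/3 + 2/4 + 1/3 + 0/1 + 1/2 = 463/84; mean = 463/84 ÷ 15 = 463/1260 = 0.367460… → 0.367.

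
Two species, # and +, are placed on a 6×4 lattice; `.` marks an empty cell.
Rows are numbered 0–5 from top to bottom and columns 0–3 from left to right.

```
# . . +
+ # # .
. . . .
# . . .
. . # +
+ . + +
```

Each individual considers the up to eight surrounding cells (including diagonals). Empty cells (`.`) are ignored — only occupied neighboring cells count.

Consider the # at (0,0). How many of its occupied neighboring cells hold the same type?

Occupied neighbors of (0,0): (1,0)=+, (1,1)=#.
Same type (#): 1 of 2.

1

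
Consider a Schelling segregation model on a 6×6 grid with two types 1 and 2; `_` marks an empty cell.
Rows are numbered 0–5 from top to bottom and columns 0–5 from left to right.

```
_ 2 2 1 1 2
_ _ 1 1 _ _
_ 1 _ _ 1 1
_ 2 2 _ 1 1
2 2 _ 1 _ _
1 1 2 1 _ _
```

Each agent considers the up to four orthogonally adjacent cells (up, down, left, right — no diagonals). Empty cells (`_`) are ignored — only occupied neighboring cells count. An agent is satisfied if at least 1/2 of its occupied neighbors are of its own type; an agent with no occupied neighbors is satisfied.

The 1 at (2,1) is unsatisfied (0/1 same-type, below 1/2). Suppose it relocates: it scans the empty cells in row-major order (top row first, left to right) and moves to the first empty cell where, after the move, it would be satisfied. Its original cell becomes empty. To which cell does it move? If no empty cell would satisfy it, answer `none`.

(1,0)

Vacating (2,1). Empty cells in order:
  (0,0): 0/1 same-type → still unsatisfied.
  (1,0): 0/0 same-type → satisfied — stop here.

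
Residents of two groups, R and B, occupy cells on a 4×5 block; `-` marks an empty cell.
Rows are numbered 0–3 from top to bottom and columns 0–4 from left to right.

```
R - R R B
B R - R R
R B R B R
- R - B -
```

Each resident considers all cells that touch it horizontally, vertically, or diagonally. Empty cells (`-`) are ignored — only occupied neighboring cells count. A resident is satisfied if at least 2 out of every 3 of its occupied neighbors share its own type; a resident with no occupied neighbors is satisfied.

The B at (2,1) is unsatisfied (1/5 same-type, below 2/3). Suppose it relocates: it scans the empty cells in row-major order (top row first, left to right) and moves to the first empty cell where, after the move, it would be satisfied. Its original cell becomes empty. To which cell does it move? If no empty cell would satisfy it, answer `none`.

Vacating (2,1). Empty cells in order:
  (0,1): 1/4 same-type → still unsatisfied.
  (1,2): 1/6 same-type → still unsatisfied.
  (3,0): 0/2 same-type → still unsatisfied.
  (3,2): 2/4 same-type → still unsatisfied.
  (3,4): 2/3 same-type → satisfied — stop here.

(3,4)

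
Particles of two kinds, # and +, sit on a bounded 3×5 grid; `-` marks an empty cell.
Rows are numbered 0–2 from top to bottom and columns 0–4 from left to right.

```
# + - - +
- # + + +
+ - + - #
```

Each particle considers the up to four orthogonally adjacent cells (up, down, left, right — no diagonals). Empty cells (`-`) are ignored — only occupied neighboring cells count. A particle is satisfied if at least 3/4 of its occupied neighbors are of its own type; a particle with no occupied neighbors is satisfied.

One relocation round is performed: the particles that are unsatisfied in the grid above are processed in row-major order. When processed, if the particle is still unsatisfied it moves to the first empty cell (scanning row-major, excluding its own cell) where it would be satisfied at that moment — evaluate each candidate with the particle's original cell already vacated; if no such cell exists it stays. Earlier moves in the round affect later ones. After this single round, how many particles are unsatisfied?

Initially unsatisfied (in order): (0,0), (0,1), (1,1), (1,2), (1,4), (2,4).
  (0,0): no empty cell satisfies it; stays.
  (0,1) → (0,2).
  (1,1): no empty cell satisfies it; stays.
  (1,2): now satisfied by earlier moves; stays.
  (1,4) → (0,3).
  (2,4): now satisfied by earlier moves; stays.
Resulting grid:
# - + + +
- # + + -
+ - + - #
Unsatisfied now: (1,1).

1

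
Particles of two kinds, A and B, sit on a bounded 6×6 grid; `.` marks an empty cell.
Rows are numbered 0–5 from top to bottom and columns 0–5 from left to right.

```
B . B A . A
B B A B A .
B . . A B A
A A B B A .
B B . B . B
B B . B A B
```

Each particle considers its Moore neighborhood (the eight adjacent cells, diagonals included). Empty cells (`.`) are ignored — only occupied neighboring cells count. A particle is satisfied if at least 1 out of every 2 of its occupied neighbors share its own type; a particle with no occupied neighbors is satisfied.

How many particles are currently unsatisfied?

9

Row 0: (0,0)B 2/2 ok · (0,2)B 2/4 ok · (0,3)A 2/4 ok · (0,5)A 1/1 ok
Row 1: (1,0)B 3/3 ok · (1,1)B 4/5 ok · (1,2)A 2/5 unhappy · (1,3)B 2/6 unhappy · (1,4)A 4/6 ok
Row 2: (2,0)B 2/4 ok · (2,3)A 3/7 unhappy · (2,4)B 2/6 unhappy · (2,5)A 2/3 ok
Row 3: (3,0)A 1/4 unhappy · (3,1)A 1/5 unhappy · (3,2)B 3/5 ok · (3,3)B 3/5 ok · (3,4)A 2/6 unhappy
Row 4: (4,0)B 3/5 ok · (4,1)B 4/6 ok · (4,3)B 3/5 ok · (4,5)B 1/3 unhappy
Row 5: (5,0)B 3/3 ok · (5,1)B 3/3 ok · (5,3)B 1/2 ok · (5,4)A 0/4 unhappy · (5,5)B 1/2 ok
Unsatisfied: (1,2), (1,3), (2,3), (2,4), (3,0), (3,1), (3,4), (4,5), (5,4) — 9 in total.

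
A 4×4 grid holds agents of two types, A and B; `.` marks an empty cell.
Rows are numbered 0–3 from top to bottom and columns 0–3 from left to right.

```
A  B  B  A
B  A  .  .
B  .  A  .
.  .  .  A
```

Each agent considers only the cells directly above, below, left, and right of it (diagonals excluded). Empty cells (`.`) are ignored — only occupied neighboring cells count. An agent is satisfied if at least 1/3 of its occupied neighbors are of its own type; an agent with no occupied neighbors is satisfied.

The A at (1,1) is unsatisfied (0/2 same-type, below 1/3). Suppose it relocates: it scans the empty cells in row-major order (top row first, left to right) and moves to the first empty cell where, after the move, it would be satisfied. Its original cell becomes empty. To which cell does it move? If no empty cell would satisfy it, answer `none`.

Vacating (1,1). Empty cells in order:
  (1,2): 1/2 same-type → satisfied — stop here.

(1,2)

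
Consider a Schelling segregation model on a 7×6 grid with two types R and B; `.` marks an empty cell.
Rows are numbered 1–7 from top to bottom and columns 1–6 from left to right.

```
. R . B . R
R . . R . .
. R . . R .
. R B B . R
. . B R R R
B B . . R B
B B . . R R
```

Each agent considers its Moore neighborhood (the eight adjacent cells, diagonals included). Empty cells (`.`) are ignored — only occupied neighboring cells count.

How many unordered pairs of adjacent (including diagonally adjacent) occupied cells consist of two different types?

14

Scan each occupied cell's neighbors to the right and below (and the two forward diagonals) so each pair is counted once.
Row 1: R(1,2)–R(2,1)= B(1,4)–R(2,4)≠  → 1/2 unlike.
Row 2: R(2,1)–R(3,2)= R(2,4)–R(3,5)=  → 0/2 unlike.
Row 3: R(3,2)–R(4,2)= R(3,2)–B(4,3)≠ R(3,5)–R(4,6)= R(3,5)–B(4,4)≠  → 2/4 unlike.
Row 4: R(4,2)–B(4,3)≠ R(4,2)–B(5,3)≠ B(4,3)–B(4,4)= B(4,3)–B(5,3)= B(4,3)–R(5,4)≠ B(4,4)–R(5,4)≠ B(4,4)–R(5,5)≠ B(4,4)–B(5,3)= R(4,6)–R(5,6)= R(4,6)–R(5,5)=  → 5/10 unlike.
Row 5: B(5,3)–R(5,4)≠ B(5,3)–B(6,2)= R(5,4)–R(5,5)= R(5,4)–R(6,5)= R(5,5)–R(5,6)= R(5,5)–R(6,5)= R(5,5)–B(6,6)≠ R(5,6)–B(6,6)≠ R(5,6)–R(6,5)=  → 3/9 unlike.
Row 6: B(6,1)–B(6,2)= B(6,1)–B(7,1)= B(6,1)–B(7,2)= B(6,2)–B(7,2)= B(6,2)–B(7,1)= R(6,5)–B(6,6)≠ R(6,5)–R(7,5)= R(6,5)–R(7,6)= B(6,6)–R(7,6)≠ B(6,6)–R(7,5)≠  → 3/10 unlike.
Row 7: B(7,1)–B(7,2)= R(7,5)–R(7,6)=  → 0/2 unlike.
Total adjacent occupied pairs: 39; unlike-type pairs: 14.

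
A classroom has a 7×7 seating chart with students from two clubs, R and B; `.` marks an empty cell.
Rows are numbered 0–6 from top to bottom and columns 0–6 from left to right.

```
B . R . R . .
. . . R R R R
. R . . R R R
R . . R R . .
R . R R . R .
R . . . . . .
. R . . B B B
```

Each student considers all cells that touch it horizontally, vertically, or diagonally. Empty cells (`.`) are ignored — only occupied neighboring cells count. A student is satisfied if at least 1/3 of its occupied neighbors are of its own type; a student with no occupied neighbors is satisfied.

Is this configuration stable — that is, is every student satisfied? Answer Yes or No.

(0,0)B 0/0 ✓
(0,2)R 1/1 ✓
(0,4)R 3/3 ✓
(1,3)R 4/4 ✓
(1,4)R 5/5 ✓
(1,5)R 6/6 ✓
(1,6)R 3/3 ✓
(2,1)R 1/1 ✓
(2,4)R 6/6 ✓
(2,5)R 6/6 ✓
(2,6)R 3/3 ✓
(3,0)R 2/2 ✓
(3,3)R 4/4 ✓
(3,4)R 5/5 ✓
(4,0)R 2/2 ✓
(4,2)R 2/2 ✓
(4,3)R 3/3 ✓
(4,5)R 1/1 ✓
(5,0)R 2/2 ✓
(6,1)R 1/1 ✓
(6,4)B 1/1 ✓
(6,5)B 2/2 ✓
(6,6)B 1/1 ✓
All meet the threshold, so the configuration is stable.

Yes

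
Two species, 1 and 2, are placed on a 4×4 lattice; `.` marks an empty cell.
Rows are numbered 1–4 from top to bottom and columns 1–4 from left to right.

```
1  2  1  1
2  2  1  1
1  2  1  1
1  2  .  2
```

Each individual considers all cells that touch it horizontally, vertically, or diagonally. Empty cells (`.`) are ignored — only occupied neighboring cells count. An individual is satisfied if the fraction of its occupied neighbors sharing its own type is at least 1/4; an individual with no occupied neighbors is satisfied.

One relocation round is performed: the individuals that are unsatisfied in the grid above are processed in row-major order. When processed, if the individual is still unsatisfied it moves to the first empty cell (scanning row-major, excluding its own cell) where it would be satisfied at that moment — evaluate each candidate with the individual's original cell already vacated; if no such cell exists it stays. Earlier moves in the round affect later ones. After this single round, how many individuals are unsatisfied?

2

Initially unsatisfied (in order): (1,1), (3,1), (4,4).
  (1,1) → (4,3).
  (3,1): no empty cell satisfies it; stays.
  (4,4) → (1,1).
Resulting grid:
2 2 1 1
2 2 1 1
1 2 1 1
1 2 1 .
Unsatisfied now: (3,1), (4,2).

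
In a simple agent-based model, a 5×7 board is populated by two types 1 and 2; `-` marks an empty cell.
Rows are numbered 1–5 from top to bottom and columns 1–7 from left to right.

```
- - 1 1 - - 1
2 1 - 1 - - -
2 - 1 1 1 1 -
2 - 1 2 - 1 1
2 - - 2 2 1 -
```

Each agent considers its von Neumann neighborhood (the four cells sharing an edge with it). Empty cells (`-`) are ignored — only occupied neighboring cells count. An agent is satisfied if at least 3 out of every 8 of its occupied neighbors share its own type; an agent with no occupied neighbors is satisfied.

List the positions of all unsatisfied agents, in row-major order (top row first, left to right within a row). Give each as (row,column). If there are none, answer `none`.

(2,2), (4,4)

Row 1: (1,3)1 1/1 ok · (1,4)1 2/2 ok · (1,7)1 0/0 ok
Row 2: (2,1)2 1/2 ok · (2,2)1 0/1 unhappy · (2,4)1 2/2 ok
Row 3: (3,1)2 2/2 ok · (3,3)1 2/2 ok · (3,4)1 3/4 ok · (3,5)1 2/2 ok · (3,6)1 2/2 ok
Row 4: (4,1)2 2/2 ok · (4,3)1 1/2 ok · (4,4)2 1/3 unhappy · (4,6)1 3/3 ok · (4,7)1 1/1 ok
Row 5: (5,1)2 1/1 ok · (5,4)2 2/2 ok · (5,5)2 1/2 ok · (5,6)1 1/2 ok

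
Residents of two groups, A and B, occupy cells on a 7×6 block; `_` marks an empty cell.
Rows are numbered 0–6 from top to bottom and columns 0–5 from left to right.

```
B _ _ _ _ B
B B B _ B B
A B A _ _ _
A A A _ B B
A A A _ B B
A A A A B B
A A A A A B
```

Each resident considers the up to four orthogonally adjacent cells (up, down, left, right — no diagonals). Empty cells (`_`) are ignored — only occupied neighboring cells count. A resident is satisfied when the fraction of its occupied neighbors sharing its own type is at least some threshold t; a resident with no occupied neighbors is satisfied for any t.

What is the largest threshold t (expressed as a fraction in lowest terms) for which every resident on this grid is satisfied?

1/4

(0,0)B 1/1
(0,5)B 1/1
(1,0)B 2/3
(1,1)B 3/3
(1,2)B 1/2
(1,4)B 1/1
(1,5)B 2/2
(2,0)A 1/3
(2,1)B 1/4
(2,2)A 1/3
(3,0)A 3/3
(3,1)A 3/4
(3,2)A 3/3
(3,4)B 2/2
(3,5)B 2/2
(4,0)A 3/3
(4,1)A 4/4
(4,2)A 3/3
(4,4)B 3/3
(4,5)B 3/3
(5,0)A 3/3
(5,1)A 4/4
(5,2)A 4/4
(5,3)A 2/3
(5,4)B 2/4
(5,5)B 3/3
(6,0)A 2/2
(6,1)A 3/3
(6,2)A 3/3
(6,3)A 3/3
(6,4)A 1/3
(6,5)B 1/2
The smallest same-type fraction is 1/4 at (2,1), which reduces to 1/4. Any threshold above that leaves this resident unsatisfied.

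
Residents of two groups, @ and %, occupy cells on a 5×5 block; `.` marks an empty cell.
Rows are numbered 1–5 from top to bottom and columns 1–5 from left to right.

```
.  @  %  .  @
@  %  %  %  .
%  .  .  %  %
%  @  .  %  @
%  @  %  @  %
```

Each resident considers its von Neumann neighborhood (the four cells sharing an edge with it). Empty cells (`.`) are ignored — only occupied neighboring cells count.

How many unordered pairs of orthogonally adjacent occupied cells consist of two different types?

Scan each occupied cell's neighbors to the right and below so each pair is counted once.
From row 1: 2 unlike of 3 pairs (running 2/3).
From row 2: 2 unlike of 5 pairs (running 4/8).
From row 3: 1 unlike of 4 pairs (running 5/12).
From row 4: 4 unlike of 6 pairs (running 9/18).
From row 5: 4 unlike of 4 pairs (running 13/22).
Total adjacent occupied pairs: 22; unlike-type pairs: 13.

13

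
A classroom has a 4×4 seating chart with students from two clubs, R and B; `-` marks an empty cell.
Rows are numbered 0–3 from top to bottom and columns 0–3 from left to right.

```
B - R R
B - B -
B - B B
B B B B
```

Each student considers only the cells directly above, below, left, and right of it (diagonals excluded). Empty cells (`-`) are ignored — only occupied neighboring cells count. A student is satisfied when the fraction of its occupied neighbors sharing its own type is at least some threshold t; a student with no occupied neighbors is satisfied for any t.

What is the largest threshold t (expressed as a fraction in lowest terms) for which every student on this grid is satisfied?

Row 0: (0,0)B 1/1 · (0,2)R 1/2 · (0,3)R 1/1
Row 1: (1,0)B 2/2 · (1,2)B 1/2
Row 2: (2,0)B 2/2 · (2,2)B 3/3 · (2,3)B 2/2
Row 3: (3,0)B 2/2 · (3,1)B 2/2 · (3,2)B 3/3 · (3,3)B 2/2
The smallest same-type fraction is 1/2 at (0,2), which reduces to 1/2. Any threshold above that leaves this student unsatisfied.

1/2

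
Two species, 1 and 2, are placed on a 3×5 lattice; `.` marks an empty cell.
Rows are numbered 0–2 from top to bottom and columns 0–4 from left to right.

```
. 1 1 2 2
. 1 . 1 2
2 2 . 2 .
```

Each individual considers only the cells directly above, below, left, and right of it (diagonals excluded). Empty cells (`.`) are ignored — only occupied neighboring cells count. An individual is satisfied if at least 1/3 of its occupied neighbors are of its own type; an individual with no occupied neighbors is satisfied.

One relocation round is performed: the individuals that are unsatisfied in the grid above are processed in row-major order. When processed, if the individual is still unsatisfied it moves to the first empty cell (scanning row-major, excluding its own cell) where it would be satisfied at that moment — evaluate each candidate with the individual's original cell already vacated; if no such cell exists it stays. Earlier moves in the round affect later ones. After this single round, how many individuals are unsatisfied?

Initially unsatisfied (in order): (1,3), (2,3).
  (1,3) → (0,0).
  (2,3): now satisfied by earlier moves; stays.
Resulting grid:
1 1 1 2 2
. 1 . . 2
2 2 . 2 .
All satisfied now.

0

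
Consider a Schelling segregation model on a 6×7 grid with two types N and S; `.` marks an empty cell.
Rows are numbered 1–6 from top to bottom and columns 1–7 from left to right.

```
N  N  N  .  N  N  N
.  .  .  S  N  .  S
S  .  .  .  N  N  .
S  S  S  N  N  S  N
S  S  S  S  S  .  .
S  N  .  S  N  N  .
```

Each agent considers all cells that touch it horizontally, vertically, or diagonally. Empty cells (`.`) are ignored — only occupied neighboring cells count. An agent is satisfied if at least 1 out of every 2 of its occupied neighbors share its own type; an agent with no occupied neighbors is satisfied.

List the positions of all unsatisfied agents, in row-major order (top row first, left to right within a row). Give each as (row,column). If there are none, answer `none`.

(2,4), (2,7), (4,4), (4,6), (5,5), (6,2), (6,5)

(1,1)N 1/1 ok
(1,2)N 2/2 ok
(1,3)N 1/2 ok
(1,5)N 2/3 ok
(1,6)N 3/4 ok
(1,7)N 1/2 ok
(2,4)S 0/4 unhappy
(2,5)N 4/5 ok
(2,7)S 0/3 unhappy
(3,1)S 2/2 ok
(3,5)N 4/6 ok
(3,6)N 4/6 ok
(4,1)S 4/4 ok
(4,2)S 6/6 ok
(4,3)S 4/5 ok
(4,4)N 2/6 unhappy
(4,5)N 3/6 ok
(4,6)S 1/5 unhappy
(4,7)N 1/2 ok
(5,1)S 4/5 ok
(5,2)S 6/7 ok
(5,3)S 5/7 ok
(5,4)S 4/7 ok
(5,5)S 3/7 unhappy
(6,1)S 2/3 ok
(6,2)N 0/4 unhappy
(6,4)S 3/4 ok
(6,5)N 1/4 unhappy
(6,6)N 1/2 ok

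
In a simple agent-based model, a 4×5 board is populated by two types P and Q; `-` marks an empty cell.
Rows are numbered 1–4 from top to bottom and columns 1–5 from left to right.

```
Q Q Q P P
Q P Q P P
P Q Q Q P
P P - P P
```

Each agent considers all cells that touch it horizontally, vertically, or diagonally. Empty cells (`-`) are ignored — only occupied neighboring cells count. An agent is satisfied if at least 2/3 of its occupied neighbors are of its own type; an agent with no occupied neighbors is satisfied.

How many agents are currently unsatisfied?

12

(1,1)Q 2/3 ok
(1,2)Q 4/5 ok
(1,3)Q 2/5 unhappy
(1,4)P 3/5 unhappy
(1,5)P 3/3 ok
(2,1)Q 3/5 unhappy
(2,2)P 1/8 unhappy
(2,3)Q 5/8 unhappy
(2,4)P 4/8 unhappy
(2,5)P 4/5 ok
(3,1)P 3/5 unhappy
(3,2)Q 3/7 unhappy
(3,3)Q 3/7 unhappy
(3,4)Q 2/7 unhappy
(3,5)P 4/5 ok
(4,1)P 2/3 ok
(4,2)P 2/4 unhappy
(4,4)P 2/4 unhappy
(4,5)P 2/3 ok
Unsatisfied: (1,3), (1,4), (2,1), (2,2), (2,3), (2,4), (3,1), (3,2), (3,3), (3,4), (4,2), (4,4) — 12 in total.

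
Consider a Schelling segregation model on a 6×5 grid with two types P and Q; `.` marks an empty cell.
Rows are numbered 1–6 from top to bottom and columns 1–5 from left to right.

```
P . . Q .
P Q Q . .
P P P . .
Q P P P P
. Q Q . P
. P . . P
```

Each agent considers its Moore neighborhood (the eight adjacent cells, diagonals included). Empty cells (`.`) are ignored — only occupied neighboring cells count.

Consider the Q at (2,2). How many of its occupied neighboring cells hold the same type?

Occupied neighbors of (2,2): (1,1)=P, (2,1)=P, (2,3)=Q, (3,1)=P, (3,2)=P, (3,3)=P.
Same type (Q): 1 of 6.

1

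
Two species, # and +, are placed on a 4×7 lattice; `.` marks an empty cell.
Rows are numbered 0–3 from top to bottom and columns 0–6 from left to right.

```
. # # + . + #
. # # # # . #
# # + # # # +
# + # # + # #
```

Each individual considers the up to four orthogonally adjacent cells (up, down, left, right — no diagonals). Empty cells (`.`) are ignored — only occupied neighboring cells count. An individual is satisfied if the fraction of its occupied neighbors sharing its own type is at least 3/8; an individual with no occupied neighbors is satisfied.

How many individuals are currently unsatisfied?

7

(0,1)# 2/2 ok
(0,2)# 2/3 ok
(0,3)+ 0/2 unhappy
(0,5)+ 0/1 unhappy
(0,6)# 1/2 ok
(1,1)# 3/3 ok
(1,2)# 3/4 ok
(1,3)# 3/4 ok
(1,4)# 2/2 ok
(1,6)# 1/2 ok
(2,0)# 2/2 ok
(2,1)# 2/4 ok
(2,2)+ 0/4 unhappy
(2,3)# 3/4 ok
(2,4)# 3/4 ok
(2,5)# 2/3 ok
(2,6)+ 0/3 unhappy
(3,0)# 1/2 ok
(3,1)+ 0/3 unhappy
(3,2)# 1/3 unhappy
(3,3)# 2/3 ok
(3,4)+ 0/3 unhappy
(3,5)# 2/3 ok
(3,6)# 1/2 ok
Unsatisfied: (0,3), (0,5), (2,2), (2,6), (3,1), (3,2), (3,4) — 7 in total.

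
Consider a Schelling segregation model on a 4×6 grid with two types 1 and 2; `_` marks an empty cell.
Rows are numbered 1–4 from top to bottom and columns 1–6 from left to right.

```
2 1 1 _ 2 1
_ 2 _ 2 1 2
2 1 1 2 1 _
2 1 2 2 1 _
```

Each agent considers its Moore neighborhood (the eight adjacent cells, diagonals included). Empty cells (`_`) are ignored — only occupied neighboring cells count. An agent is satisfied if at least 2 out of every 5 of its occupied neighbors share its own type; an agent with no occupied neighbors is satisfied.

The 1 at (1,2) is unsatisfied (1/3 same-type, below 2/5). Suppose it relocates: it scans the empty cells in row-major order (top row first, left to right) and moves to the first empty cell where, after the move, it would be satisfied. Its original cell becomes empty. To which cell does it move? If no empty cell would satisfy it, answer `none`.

(1,4)

Vacating (1,2). Empty cells in order:
  (1,4): 2/4 same-type → satisfied — stop here.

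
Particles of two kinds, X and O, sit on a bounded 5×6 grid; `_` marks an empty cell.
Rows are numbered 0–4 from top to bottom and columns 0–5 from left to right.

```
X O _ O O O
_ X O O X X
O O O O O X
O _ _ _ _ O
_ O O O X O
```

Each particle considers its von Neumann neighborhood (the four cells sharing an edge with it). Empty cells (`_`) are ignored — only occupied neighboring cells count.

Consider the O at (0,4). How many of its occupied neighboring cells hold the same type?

Occupied neighbors of (0,4): (1,4)=X, (0,3)=O, (0,5)=O.
Same type (O): 2 of 3.

2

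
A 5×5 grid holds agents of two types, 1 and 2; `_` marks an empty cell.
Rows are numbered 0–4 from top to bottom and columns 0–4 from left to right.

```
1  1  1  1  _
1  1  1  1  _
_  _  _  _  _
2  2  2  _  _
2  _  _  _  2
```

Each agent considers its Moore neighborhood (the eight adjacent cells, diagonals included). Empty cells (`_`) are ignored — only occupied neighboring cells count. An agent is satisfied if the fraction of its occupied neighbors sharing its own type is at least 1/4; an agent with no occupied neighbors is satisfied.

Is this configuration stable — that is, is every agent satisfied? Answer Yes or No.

Yes

(0,0)1 3/3 ok
(0,1)1 5/5 ok
(0,2)1 5/5 ok
(0,3)1 3/3 ok
(1,0)1 3/3 ok
(1,1)1 5/5 ok
(1,2)1 5/5 ok
(1,3)1 3/3 ok
(3,0)2 2/2 ok
(3,1)2 3/3 ok
(3,2)2 1/1 ok
(4,0)2 2/2 ok
(4,4)2 0/0 ok
All meet the threshold, so the configuration is stable.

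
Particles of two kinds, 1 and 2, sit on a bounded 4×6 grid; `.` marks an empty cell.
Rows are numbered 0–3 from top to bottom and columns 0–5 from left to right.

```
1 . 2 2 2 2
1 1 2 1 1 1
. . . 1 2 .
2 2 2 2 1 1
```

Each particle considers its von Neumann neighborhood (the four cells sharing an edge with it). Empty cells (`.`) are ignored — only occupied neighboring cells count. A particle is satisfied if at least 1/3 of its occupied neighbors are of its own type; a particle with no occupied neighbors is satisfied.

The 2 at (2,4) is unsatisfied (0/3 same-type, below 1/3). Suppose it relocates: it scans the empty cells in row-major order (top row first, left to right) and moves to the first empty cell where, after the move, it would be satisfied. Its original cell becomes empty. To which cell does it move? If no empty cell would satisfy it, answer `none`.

(0,1)

Vacating (2,4). Empty cells in order:
  (0,1): 1/3 same-type → satisfied — stop here.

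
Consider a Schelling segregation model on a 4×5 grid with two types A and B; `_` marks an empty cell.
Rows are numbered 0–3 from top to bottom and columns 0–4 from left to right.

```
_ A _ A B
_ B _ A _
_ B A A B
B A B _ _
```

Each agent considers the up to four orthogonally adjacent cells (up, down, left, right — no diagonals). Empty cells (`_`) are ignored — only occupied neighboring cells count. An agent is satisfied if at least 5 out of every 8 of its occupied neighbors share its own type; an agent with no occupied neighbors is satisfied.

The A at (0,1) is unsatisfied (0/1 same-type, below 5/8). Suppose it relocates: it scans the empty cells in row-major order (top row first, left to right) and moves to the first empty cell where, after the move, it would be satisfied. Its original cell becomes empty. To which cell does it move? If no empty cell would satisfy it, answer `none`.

(0,0)

Vacating (0,1). Empty cells in order:
  (0,0): 0/0 same-type → satisfied — stop here.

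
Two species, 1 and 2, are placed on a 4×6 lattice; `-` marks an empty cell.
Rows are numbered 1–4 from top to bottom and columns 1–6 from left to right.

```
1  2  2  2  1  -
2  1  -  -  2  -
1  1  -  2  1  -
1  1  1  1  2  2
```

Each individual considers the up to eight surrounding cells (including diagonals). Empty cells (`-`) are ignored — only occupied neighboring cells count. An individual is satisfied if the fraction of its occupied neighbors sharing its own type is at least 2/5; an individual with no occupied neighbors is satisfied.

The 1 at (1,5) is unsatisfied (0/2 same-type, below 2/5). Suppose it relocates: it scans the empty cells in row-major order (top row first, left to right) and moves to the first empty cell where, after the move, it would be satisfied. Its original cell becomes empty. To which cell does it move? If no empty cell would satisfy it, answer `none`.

(2,6)

Vacating (1,5). Empty cells in order:
  (1,6): 0/1 same-type → still unsatisfied.
  (2,3): 2/6 same-type → still unsatisfied.
  (2,4): 1/5 same-type → still unsatisfied.
  (2,6): 1/2 same-type → satisfied — stop here.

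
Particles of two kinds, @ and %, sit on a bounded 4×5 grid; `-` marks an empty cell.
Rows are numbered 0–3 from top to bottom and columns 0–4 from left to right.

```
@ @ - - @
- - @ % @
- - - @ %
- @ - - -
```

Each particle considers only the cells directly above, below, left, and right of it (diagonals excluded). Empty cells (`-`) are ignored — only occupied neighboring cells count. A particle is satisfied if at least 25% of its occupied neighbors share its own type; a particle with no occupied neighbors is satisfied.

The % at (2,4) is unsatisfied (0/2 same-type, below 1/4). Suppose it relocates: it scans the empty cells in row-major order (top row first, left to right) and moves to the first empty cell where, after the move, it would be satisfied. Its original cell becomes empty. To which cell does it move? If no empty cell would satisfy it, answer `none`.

(0,3)

Vacating (2,4). Empty cells in order:
  (0,2): 0/2 same-type → still unsatisfied.
  (0,3): 1/2 same-type → satisfied — stop here.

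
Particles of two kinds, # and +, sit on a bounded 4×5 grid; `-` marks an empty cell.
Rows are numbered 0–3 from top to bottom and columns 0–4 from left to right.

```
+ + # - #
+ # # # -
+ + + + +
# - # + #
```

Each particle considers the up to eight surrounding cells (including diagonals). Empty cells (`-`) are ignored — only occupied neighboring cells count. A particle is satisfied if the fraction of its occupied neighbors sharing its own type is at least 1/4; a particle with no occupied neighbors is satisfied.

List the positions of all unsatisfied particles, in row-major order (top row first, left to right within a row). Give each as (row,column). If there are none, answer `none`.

(3,0), (3,2), (3,4)

(0,0)+ 2/3 satisfied
(0,1)+ 2/5 satisfied
(0,2)# 3/4 satisfied
(0,4)# 1/1 satisfied
(1,0)+ 4/5 satisfied
(1,1)# 2/8 satisfied
(1,2)# 3/7 satisfied
(1,3)# 3/6 satisfied
(2,0)+ 2/4 satisfied
(2,1)+ 3/7 satisfied
(2,2)+ 3/7 satisfied
(2,3)+ 3/7 satisfied
(2,4)+ 2/4 satisfied
(3,0)# 0/2 not
(3,2)# 0/4 not
(3,3)+ 3/5 satisfied
(3,4)# 0/3 not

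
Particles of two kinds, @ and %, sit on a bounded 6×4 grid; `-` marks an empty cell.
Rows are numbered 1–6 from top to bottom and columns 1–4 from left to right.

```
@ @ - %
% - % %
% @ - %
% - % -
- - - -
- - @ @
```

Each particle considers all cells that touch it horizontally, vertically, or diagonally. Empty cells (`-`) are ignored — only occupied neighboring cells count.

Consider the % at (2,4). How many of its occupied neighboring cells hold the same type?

3

Occupied neighbors of (2,4): (1,4)=%, (2,3)=%, (3,4)=%.
Same type (%): 3 of 3.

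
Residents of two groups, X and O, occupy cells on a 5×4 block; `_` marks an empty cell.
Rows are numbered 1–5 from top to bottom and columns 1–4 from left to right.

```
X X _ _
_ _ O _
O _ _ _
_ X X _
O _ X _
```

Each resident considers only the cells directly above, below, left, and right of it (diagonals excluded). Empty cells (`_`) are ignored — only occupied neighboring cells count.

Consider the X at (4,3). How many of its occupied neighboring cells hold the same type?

2

Occupied neighbors of (4,3): (5,3)=X, (4,2)=X.
Same type (X): 2 of 2.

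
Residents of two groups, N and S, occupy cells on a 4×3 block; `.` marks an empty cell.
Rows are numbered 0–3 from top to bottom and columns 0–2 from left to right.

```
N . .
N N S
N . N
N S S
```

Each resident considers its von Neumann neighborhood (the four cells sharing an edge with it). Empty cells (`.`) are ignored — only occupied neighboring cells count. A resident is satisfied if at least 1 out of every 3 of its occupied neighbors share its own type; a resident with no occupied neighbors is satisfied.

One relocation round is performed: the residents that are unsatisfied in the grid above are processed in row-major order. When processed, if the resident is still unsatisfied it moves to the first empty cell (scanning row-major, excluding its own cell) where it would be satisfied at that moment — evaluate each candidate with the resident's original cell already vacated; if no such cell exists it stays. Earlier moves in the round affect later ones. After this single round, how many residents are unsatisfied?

1

Initially unsatisfied (in order): (1,2), (2,2).
  (1,2) → (0,2).
  (2,2) → (0,1).
Resulting grid:
N N S
N N .
N . .
N S S
Unsatisfied now: (0,2).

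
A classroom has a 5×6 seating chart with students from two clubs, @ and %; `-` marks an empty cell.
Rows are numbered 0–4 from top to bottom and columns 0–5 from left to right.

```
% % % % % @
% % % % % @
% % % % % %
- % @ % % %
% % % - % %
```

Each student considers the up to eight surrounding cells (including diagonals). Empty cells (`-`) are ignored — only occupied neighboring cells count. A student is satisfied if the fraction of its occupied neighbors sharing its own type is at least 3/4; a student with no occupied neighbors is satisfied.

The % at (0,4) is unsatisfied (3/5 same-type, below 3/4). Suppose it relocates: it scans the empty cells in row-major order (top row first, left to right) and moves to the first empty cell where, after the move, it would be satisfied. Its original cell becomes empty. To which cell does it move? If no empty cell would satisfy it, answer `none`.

Vacating (0,4). Empty cells in order:
  (3,0): 5/5 same-type → satisfied — stop here.

(3,0)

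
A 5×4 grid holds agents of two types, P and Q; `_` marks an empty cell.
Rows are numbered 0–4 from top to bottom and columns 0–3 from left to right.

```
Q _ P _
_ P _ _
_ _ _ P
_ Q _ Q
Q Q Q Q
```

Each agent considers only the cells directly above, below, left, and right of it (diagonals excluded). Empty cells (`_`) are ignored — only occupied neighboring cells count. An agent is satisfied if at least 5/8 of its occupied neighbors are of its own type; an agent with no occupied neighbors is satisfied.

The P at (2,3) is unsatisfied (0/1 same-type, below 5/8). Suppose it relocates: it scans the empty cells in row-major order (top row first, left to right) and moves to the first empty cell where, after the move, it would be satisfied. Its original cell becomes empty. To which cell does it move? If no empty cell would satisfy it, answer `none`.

(0,1)

Vacating (2,3). Empty cells in order:
  (0,1): 2/3 same-type → satisfied — stop here.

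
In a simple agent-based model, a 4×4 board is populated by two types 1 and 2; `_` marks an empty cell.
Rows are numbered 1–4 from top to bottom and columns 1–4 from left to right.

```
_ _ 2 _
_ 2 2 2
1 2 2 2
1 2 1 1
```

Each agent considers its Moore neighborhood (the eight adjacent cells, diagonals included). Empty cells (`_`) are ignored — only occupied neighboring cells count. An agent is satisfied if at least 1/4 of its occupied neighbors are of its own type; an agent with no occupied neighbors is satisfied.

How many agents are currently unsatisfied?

1

Row 1: (1,3)2 3/3 satisfied
Row 2: (2,2)2 4/5 satisfied · (2,3)2 6/6 satisfied · (2,4)2 4/4 satisfied
Row 3: (3,1)1 1/4 satisfied · (3,2)2 4/7 satisfied · (3,3)2 6/8 satisfied · (3,4)2 3/5 satisfied
Row 4: (4,1)1 1/3 satisfied · (4,2)2 2/5 satisfied · (4,3)1 1/5 not · (4,4)1 1/3 satisfied
Unsatisfied: (4,3) — 1 in total.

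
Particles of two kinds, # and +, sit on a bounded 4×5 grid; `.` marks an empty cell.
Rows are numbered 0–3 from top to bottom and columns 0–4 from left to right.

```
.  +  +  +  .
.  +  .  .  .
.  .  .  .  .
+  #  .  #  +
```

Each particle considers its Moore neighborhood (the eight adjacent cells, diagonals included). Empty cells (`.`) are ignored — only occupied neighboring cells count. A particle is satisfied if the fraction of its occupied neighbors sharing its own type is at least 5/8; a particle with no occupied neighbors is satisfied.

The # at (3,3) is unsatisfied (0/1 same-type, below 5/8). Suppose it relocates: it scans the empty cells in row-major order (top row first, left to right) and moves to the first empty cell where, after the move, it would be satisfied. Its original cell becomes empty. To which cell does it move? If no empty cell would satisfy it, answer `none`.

Vacating (3,3). Empty cells in order:
  (0,0): 0/2 same-type → still unsatisfied.
  (0,4): 0/1 same-type → still unsatisfied.
  (1,0): 0/2 same-type → still unsatisfied.
  (1,2): 0/4 same-type → still unsatisfied.
  (1,3): 0/2 same-type → still unsatisfied.
  (1,4): 0/1 same-type → still unsatisfied.
  (2,0): 1/3 same-type → still unsatisfied.
  (2,1): 1/3 same-type → still unsatisfied.
  (2,2): 1/2 same-type → still unsatisfied.
  (2,3): 0/1 same-type → still unsatisfied.
  (2,4): 0/1 same-type → still unsatisfied.
  (3,2): 1/1 same-type → satisfied — stop here.

(3,2)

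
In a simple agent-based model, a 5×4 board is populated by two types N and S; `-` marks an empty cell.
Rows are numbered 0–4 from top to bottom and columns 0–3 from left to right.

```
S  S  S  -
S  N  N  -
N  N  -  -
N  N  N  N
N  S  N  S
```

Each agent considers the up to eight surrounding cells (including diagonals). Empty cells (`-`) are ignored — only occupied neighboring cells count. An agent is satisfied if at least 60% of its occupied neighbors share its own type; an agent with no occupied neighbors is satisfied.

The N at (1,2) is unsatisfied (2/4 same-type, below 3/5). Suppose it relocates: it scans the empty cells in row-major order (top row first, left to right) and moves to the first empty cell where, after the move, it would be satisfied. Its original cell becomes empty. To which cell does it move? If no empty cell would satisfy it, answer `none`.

Vacating (1,2). Empty cells in order:
  (0,3): 0/1 same-type → still unsatisfied.
  (1,3): 0/1 same-type → still unsatisfied.
  (2,2): 5/5 same-type → satisfied — stop here.

(2,2)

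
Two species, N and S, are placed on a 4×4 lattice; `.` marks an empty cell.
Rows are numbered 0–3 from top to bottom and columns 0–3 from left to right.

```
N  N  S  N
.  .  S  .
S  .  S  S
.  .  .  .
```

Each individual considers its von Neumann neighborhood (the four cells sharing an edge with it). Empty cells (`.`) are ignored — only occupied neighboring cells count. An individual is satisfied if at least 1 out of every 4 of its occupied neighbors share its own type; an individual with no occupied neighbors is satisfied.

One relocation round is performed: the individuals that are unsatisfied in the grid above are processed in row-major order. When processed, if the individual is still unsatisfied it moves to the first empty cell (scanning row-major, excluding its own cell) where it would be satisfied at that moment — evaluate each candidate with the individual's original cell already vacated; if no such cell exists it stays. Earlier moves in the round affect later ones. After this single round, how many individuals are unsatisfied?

Initially unsatisfied (in order): (0,3).
  (0,3) → (1,0).
Resulting grid:
N N S .
N . S .
S . S S
. . . .
Unsatisfied now: (2,0).

1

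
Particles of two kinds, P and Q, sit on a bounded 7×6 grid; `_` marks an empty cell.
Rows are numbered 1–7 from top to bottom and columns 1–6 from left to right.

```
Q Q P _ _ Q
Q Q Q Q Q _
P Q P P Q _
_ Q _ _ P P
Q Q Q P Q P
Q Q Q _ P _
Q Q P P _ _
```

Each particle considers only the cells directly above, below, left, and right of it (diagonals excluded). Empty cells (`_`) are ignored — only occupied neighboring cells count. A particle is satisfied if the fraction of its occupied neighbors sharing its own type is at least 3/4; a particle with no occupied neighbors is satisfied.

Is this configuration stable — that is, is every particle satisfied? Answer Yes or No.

No

Row 1: (1,1)Q 2/2 ok · (1,2)Q 2/3 unhappy · (1,3)P 0/2 unhappy · (1,6)Q 0/0 ok
Row 2: (2,1)Q 2/3 unhappy · (2,2)Q 4/4 ok · (2,3)Q 2/4 unhappy · (2,4)Q 2/3 unhappy · (2,5)Q 2/2 ok
Row 3: (3,1)P 0/2 unhappy · (3,2)Q 2/4 unhappy · (3,3)P 1/3 unhappy · (3,4)P 1/3 unhappy · (3,5)Q 1/3 unhappy
Row 4: (4,2)Q 2/2 ok · (4,5)P 1/3 unhappy · (4,6)P 2/2 ok
Row 5: (5,1)Q 2/2 ok · (5,2)Q 4/4 ok · (5,3)Q 2/3 unhappy · (5,4)P 0/2 unhappy · (5,5)Q 0/4 unhappy · (5,6)P 1/2 unhappy
Row 6: (6,1)Q 3/3 ok · (6,2)Q 4/4 ok · (6,3)Q 2/3 unhappy · (6,5)P 0/1 unhappy
Row 7: (7,1)Q 2/2 ok · (7,2)Q 2/3 unhappy · (7,3)P 1/3 unhappy · (7,4)P 1/1 ok
For instance (1,2) has only 2/3 same-type neighbors, below 3/4.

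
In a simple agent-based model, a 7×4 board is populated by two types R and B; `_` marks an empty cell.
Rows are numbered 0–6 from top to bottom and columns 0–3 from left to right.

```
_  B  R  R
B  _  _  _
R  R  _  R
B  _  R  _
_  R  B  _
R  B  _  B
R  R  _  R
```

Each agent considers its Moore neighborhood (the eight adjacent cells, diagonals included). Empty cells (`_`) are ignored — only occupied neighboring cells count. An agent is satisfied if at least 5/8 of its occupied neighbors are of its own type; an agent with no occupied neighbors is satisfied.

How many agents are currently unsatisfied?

11

(0,1)B 1/2 unhappy
(0,2)R 1/2 unhappy
(0,3)R 1/1 ok
(1,0)B 1/3 unhappy
(2,0)R 1/3 unhappy
(2,1)R 2/4 unhappy
(2,3)R 1/1 ok
(3,0)B 0/3 unhappy
(3,2)R 3/4 ok
(4,1)R 2/5 unhappy
(4,2)B 2/4 unhappy
(5,0)R 3/4 ok
(5,1)B 1/5 unhappy
(5,3)B 1/2 unhappy
(6,0)R 2/3 ok
(6,1)R 2/3 ok
(6,3)R 0/1 unhappy
Unsatisfied: (0,1), (0,2), (1,0), (2,0), (2,1), (3,0), (4,1), (4,2), (5,1), (5,3), (6,3) — 11 in total.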